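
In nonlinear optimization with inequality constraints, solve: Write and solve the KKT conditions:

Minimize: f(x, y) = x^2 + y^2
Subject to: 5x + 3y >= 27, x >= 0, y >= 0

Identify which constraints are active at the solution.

KKT conditions for min x^2 + y^2 s.t. 5x + 3y >= 27, x >= 0, y >= 0:
Stationarity: 2x = mu*5 + mu_x, 2y = mu*3 + mu_y, with mu, mu_x, mu_y >= 0
Complementary slackness: mu*(5x + 3y - 27) = 0, mu_x*x = 0, mu_y*y = 0
(0, 0) is infeasible (5*0 + 3*0 < 27), so if mu = 0 stationarity would force x = mu_x/2 >= 0, y = mu_y/2 >= 0 with mu_x*x = mu_y*y = 0, i.e. x = y = 0: contradiction. Hence mu > 0 and 5x + 3y = 27 is active.
Try x > 0, y > 0 (so mu_x = mu_y = 0): x = 5*mu/2, y = 3*mu/2
Substitute: 5*(5*mu/2) + 3*(3*mu/2) = 27
  mu*34/2 = 27 => mu = 27/17
x* = 135/34 > 0, y* = 81/34 > 0, consistent with mu_x = mu_y = 0.
f is convex and the constraints are linear, so this KKT point is the global minimum.
f* = 729/34
Active constraints: 5x + 3y >= 27 (holds with equality, mu = 27/17 > 0); x >= 0 and y >= 0 are inactive (mu_x = mu_y = 0).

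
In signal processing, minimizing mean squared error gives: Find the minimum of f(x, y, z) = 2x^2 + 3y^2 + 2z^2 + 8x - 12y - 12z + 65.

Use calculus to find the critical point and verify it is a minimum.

f(x,y,z) = 2x^2 + 3y^2 + 2z^2 + 8x - 12y - 12z + 65
df/dx = 4x + (8) = 0 => x = -2
df/dy = 6y + (-12) = 0 => y = 2
df/dz = 4z + (-12) = 0 => z = 3
f(-2,2,3) = 2*(-2)^2 + 3*(2)^2 + 2*(3)^2 + 8*(-2) + -12*(2) + -12*(3) + 65 = 27
Hessian is diagonal with entries 4, 6, 4 > 0, confirmed minimum.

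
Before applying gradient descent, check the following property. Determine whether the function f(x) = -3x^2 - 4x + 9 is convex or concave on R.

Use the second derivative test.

f(x) = -3x^2 - 4x + 9
f'(x) = -6x - 4
f''(x) = -6
Since f''(x) = -6 < 0 for all x, f is concave on R.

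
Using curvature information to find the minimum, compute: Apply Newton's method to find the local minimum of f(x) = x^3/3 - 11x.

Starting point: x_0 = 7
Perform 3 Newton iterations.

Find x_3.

f(x) = x^3/3 - 11x
f'(x) = x^2 - 11, f''(x) = 2x
Newton update: x_{n+1} = x_n - (x_n^2 - 11)/(2*x_n)
Step 1: x_0 = 7, f'=38, f''=14, x_1 = 30/7
Step 2: x_1 = 30/7, f'=361/49, f''=60/7, x_2 = 1439/420
Step 3: x_2 = 1439/420, f'=130321/176400, f''=1439/210, x_3 = 4011121/1208760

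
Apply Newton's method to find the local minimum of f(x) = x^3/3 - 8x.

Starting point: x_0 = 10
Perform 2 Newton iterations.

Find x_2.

f(x) = x^3/3 - 8x
f'(x) = x^2 - 8, f''(x) = 2x
Newton update: x_{n+1} = x_n - (x_n^2 - 8)/(2*x_n)
Step 1: x_0 = 10, f'=92, f''=20, x_1 = 27/5
Step 2: x_1 = 27/5, f'=529/25, f''=54/5, x_2 = 929/270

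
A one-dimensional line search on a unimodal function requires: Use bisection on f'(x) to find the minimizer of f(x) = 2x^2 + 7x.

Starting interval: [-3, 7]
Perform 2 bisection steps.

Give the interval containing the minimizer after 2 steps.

Finding critical point of f(x) = 2x^2 + 7x using bisection on f'(x) = 4x + 7.
f'(x) = 0 when x = -7/4.
Starting interval: [-3, 7]
Step 1: mid = 2, f'(mid) = 15, new interval = [-3, 2]
Step 2: mid = -1/2, f'(mid) = 5, new interval = [-3, -1/2]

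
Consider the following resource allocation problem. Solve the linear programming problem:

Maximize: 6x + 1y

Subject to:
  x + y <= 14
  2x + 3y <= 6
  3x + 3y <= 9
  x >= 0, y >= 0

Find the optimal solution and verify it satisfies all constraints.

Feasible vertices: (0, 0), (0, 2), (3, 0)
Objective 6x + 1y at each vertex:
  (0, 0): 0
  (0, 2): 2
  (3, 0): 18
Maximum is 18 at (3, 0).
Verify constraints at (x, y) = (3, 0):
  1*3 + 1*0 = 3 <= 14
  2*3 + 3*0 = 6 <= 6 (active)
  3*3 + 3*0 = 9 <= 9 (active)
  x = 3 >= 0, y = 0 >= 0. All constraints satisfied.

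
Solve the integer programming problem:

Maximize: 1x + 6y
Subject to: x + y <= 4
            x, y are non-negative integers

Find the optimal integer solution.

Objective: 1x + 6y, constraint: x + y <= 4
Coefficient of y is 6 > coefficient of x is 1, so allocate the entire budget to y.
Optimal: x = 0, y = 4, value = 24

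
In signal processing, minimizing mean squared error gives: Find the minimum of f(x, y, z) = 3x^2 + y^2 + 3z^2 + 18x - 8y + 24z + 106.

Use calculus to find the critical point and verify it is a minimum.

f(x,y,z) = 3x^2 + y^2 + 3z^2 + 18x - 8y + 24z + 106
df/dx = 6x + (18) = 0 => x = -3
df/dy = 2y + (-8) = 0 => y = 4
df/dz = 6z + (24) = 0 => z = -4
f(-3,4,-4) = 3*(-3)^2 + 1*(4)^2 + 3*(-4)^2 + 18*(-3) + -8*(4) + 24*(-4) + 106 = 15
Hessian is diagonal with entries 6, 2, 6 > 0, confirmed minimum.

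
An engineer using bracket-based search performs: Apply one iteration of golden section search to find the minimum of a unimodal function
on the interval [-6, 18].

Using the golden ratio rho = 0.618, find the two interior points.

Golden section search on [-6, 18].
Golden ratio rho = 0.618 (approx).
Interior points:
  x_1 = -6 + (1-0.618)*24 = 3.1680
  x_2 = -6 + 0.618*24 = 8.8320
Compare f(x_1) and f(x_2) to determine which subinterval to keep.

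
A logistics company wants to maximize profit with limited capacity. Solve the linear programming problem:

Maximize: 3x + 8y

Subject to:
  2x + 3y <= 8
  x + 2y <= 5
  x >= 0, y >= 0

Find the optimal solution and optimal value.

Feasible vertices: (0, 0), (0, 5/2), (1, 2), (4, 0)
Objective 3x + 8y at each:
  (0, 0): 0
  (0, 5/2): 20
  (1, 2): 19
  (4, 0): 12
Maximum is 20 at (0, 5/2).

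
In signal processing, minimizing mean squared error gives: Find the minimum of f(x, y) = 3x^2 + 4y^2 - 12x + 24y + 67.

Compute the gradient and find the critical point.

f(x,y) = 3x^2 + 4y^2 - 12x + 24y + 67
df/dx = 6x + (-12) = 0  =>  x = 2
df/dy = 8y + (24) = 0  =>  y = -3
f(2, -3) = 3*(2)^2 + 4*(-3)^2 + -12*(2) + 24*(-3) + 67 = 19
Hessian is diagonal with entries 6, 8 > 0, so this is a minimum.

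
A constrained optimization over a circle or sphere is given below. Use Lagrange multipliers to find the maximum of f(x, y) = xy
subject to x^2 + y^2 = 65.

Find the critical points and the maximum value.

Lagrange conditions: y = 2*lambda*x and x = 2*lambda*y
If x = 0 then y = 0, violating the constraint, so x, y != 0.
Dividing: y/x = x/y => x^2 = y^2 => y = x or y = -x
Constraint: 2x^2 = 65 => x^2 = 65/2 => x = +/-sqrt(65/2)
Critical points: (sqrt(65/2), sqrt(65/2)), (-sqrt(65/2), -sqrt(65/2)), (sqrt(65/2), -sqrt(65/2)), (-sqrt(65/2), sqrt(65/2))
  y = x:  xy = x^2 = 65/2  at (sqrt(65/2), sqrt(65/2)) and (-sqrt(65/2), -sqrt(65/2))
  y = -x: xy = -x^2 = -65/2 at (sqrt(65/2), -sqrt(65/2)) and (-sqrt(65/2), sqrt(65/2))
Maximum xy = 65/2 at (sqrt(65/2), sqrt(65/2)) and (-sqrt(65/2), -sqrt(65/2))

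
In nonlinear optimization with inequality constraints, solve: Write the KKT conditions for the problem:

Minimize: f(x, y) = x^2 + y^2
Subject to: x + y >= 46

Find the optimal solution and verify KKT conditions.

KKT conditions for min x^2 + y^2 s.t. x + y >= 46:
Stationarity: 2x = mu, 2y = mu
So x = y = mu/2.
Complementary slackness: mu*(x + y - 46) = 0
Primal feasibility: x + y >= 46; dual feasibility: mu >= 0
If mu = 0 then x = y = 0, but 0 + 0 < 46 is infeasible, so the constraint is active.
Constraint active: x + y = 2*(mu/2) = 46 => mu = 46
x = y = 23, f = 1058
Verify: stationarity 2*23 = 46 = mu; primal 23 + 23 = 46 >= 46; dual mu = 46 >= 0; complementary slackness 46*(46 - 46) = 0. All KKT conditions hold.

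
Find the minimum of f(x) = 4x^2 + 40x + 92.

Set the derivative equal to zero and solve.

f(x) = 4x^2 + 40x + 92
f'(x) = 8x + (40) = 0
x = -40/8 = -5
f(-5) = -8
Since f''(x) = 8 > 0, this is a minimum.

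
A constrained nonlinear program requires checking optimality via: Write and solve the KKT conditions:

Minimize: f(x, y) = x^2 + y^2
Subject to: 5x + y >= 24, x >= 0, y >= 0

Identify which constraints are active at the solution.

KKT conditions for min x^2 + y^2 s.t. 5x + 1y >= 24, x >= 0, y >= 0:
Stationarity: 2x = mu*5 + mu_x, 2y = mu*1 + mu_y, with mu, mu_x, mu_y >= 0
Complementary slackness: mu*(5x + y - 24) = 0, mu_x*x = 0, mu_y*y = 0
(0, 0) is infeasible (5*0 + 1*0 < 24), so if mu = 0 stationarity would force x = mu_x/2 >= 0, y = mu_y/2 >= 0 with mu_x*x = mu_y*y = 0, i.e. x = y = 0: contradiction. Hence mu > 0 and 5x + y = 24 is active.
Try x > 0, y > 0 (so mu_x = mu_y = 0): x = 5*mu/2, y = 1*mu/2
Substitute: 5*(5*mu/2) + 1*(1*mu/2) = 24
  mu*26/2 = 24 => mu = 24/13
x* = 60/13 > 0, y* = 12/13 > 0, consistent with mu_x = mu_y = 0.
f is convex and the constraints are linear, so this KKT point is the global minimum.
f* = 288/13
Active constraints: 5x + y >= 24 (holds with equality, mu = 24/13 > 0); x >= 0 and y >= 0 are inactive (mu_x = mu_y = 0).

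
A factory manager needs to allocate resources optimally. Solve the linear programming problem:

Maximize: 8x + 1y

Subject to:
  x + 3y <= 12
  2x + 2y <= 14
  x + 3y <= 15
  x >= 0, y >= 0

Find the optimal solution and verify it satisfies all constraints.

Feasible vertices: (0, 0), (0, 4), (9/2, 5/2), (7, 0)
Objective 8x + 1y at each vertex:
  (0, 0): 0
  (0, 4): 4
  (9/2, 5/2): 77/2
  (7, 0): 56
Maximum is 56 at (7, 0).
Verify constraints at (x, y) = (7, 0):
  1*7 + 3*0 = 7 <= 12
  2*7 + 2*0 = 14 <= 14 (active)
  1*7 + 3*0 = 7 <= 15
  x = 7 >= 0, y = 0 >= 0. All constraints satisfied.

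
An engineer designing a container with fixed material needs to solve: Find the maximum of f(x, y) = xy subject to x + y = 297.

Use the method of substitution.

Substitute y = 297 - x into f(x,y) = xy:
g(x) = x(297 - x) = 297x - x^2
g'(x) = 297 - 2x = 0  =>  x = 297/2
y = 297 - 297/2 = 297/2
Maximum value = (297/2) * (297/2) = 88209/4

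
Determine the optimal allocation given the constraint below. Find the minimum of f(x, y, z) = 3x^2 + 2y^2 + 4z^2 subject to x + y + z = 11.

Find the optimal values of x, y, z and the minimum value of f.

Using Lagrange multipliers on f = 3x^2 + 2y^2 + 4z^2 with constraint x + y + z = 11:
Conditions: 2*3*x = lambda, 2*2*y = lambda, 2*4*z = lambda
So x = lambda/6, y = lambda/4, z = lambda/8
Substituting into constraint: lambda * (13/24) = 11
lambda = 264/13
x = 44/13, y = 66/13, z = 33/13
Minimum value = 1452/13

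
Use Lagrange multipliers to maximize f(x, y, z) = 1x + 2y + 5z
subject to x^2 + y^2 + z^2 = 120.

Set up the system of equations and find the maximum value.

Lagrange conditions: 1 = 2*lambda*x, 2 = 2*lambda*y, 5 = 2*lambda*z
So x:1 = y:2 = z:5, i.e. x = 1t, y = 2t, z = 5t
Constraint: t^2*(1^2 + 2^2 + 5^2) = 120
  t^2 * 30 = 120  =>  t = sqrt(4)
Maximum = 1*1t + 2*2t + 5*5t = 30*sqrt(4) = 60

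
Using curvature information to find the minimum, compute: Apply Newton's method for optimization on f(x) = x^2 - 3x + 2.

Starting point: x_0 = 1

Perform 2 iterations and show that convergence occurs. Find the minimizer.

f(x) = x^2 - 3x + 2, f'(x) = 2x + (-3), f''(x) = 2
Step 1: f'(1) = -1, x_1 = 1 - -1/2 = 3/2
Step 2: f'(3/2) = 0, x_2 = 3/2 (converged)
Newton's method converges in 1 step for quadratics.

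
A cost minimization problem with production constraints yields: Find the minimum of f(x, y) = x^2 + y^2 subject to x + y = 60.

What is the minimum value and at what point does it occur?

Substitute y = 60 - x into f(x,y) = x^2 + y^2:
g(x) = x^2 + (60 - x)^2 = 2x^2 - 120x + 3600
g'(x) = 4x - 120 = 0  =>  x = 30
y = 60 - 30 = 30
Minimum value = 30^2 + 30^2 = 1800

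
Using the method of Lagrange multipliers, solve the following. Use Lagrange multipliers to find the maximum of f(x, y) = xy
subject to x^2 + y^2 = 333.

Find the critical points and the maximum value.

Lagrange conditions: y = 2*lambda*x and x = 2*lambda*y
If x = 0 then y = 0, violating the constraint, so x, y != 0.
Dividing: y/x = x/y => x^2 = y^2 => y = x or y = -x
Constraint: 2x^2 = 333 => x^2 = 333/2 => x = +/-sqrt(333/2)
Critical points: (sqrt(333/2), sqrt(333/2)), (-sqrt(333/2), -sqrt(333/2)), (sqrt(333/2), -sqrt(333/2)), (-sqrt(333/2), sqrt(333/2))
  y = x:  xy = x^2 = 333/2  at (sqrt(333/2), sqrt(333/2)) and (-sqrt(333/2), -sqrt(333/2))
  y = -x: xy = -x^2 = -333/2 at (sqrt(333/2), -sqrt(333/2)) and (-sqrt(333/2), sqrt(333/2))
Maximum xy = 333/2 at (sqrt(333/2), sqrt(333/2)) and (-sqrt(333/2), -sqrt(333/2))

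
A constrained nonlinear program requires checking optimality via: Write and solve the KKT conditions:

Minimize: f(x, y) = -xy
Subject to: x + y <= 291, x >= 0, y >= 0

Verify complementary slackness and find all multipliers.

Problem: min -xy s.t. x + y <= 291 (multiplier lambda), x >= 0 (mu_x), y >= 0 (mu_y)
KKT stationarity: -y + lambda - mu_x = 0, -x + lambda - mu_y = 0, with lambda, mu_x, mu_y >= 0
Complementary slackness: lambda*(x + y - 291) = 0, mu_x*x = 0, mu_y*y = 0
If lambda = 0: y = -mu_x <= 0 and x = -mu_y <= 0 force x = y = 0 with f = 0; but x = y = 291/2 is feasible with f = -84681/4 < 0, so this is not the minimum. Hence lambda > 0 and x + y = 291.
Try x > 0, y > 0 (so mu_x = mu_y = 0): y = lambda, x = lambda => x = y = lambda
x + y = 291 => 2*lambda = 291 => lambda = 291/2
x* = y* = 291/2 > 0, consistent with mu_x = mu_y = 0.
(Any feasible point with x = 0 or y = 0 has f = 0 > -84681/4, so the minimum is not on those boundaries.)
min(-xy) = -84681/4 (i.e. max xy = 84681/4)
Multipliers: lambda = 291/2, mu_x = 0, mu_y = 0
Complementary slackness: lambda*(x + y - 291) = 291/2*(291/2 + 291/2 - 291) = 0, mu_x*x = 0*291/2 = 0, mu_y*y = 0*291/2 = 0. Satisfied.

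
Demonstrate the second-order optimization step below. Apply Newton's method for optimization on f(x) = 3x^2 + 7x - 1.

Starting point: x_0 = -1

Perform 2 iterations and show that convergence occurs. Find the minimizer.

f(x) = 3x^2 + 7x - 1, f'(x) = 6x + (7), f''(x) = 6
Step 1: f'(-1) = 1, x_1 = -1 - 1/6 = -7/6
Step 2: f'(-7/6) = 0, x_2 = -7/6 (converged)
Newton's method converges in 1 step for quadratics.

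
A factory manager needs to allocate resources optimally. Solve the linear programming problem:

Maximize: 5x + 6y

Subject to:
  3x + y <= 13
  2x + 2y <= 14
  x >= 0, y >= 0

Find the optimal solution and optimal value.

Feasible vertices: (0, 0), (0, 7), (3, 4), (13/3, 0)
Objective 5x + 6y at each:
  (0, 0): 0
  (0, 7): 42
  (3, 4): 39
  (13/3, 0): 65/3
Maximum is 42 at (0, 7).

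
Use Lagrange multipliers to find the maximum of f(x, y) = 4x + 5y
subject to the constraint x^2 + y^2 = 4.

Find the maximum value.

Set up Lagrange conditions: grad f = lambda * grad g
  4 = 2*lambda*x
  5 = 2*lambda*y
From these: x/y = 4/5, so x = 4t, y = 5t for some t.
Substitute into constraint: (4t)^2 + (5t)^2 = 4
  t^2 * 41 = 4
  t = sqrt(4/41)
Maximum = 4*x + 5*y = (4^2 + 5^2)*t = 41 * sqrt(4/41) = sqrt(164)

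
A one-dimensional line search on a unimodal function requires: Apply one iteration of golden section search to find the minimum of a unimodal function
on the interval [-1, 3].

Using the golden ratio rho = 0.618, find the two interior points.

Golden section search on [-1, 3].
Golden ratio rho = 0.618 (approx).
Interior points:
  x_1 = -1 + (1-0.618)*4 = 0.5280
  x_2 = -1 + 0.618*4 = 1.4720
Compare f(x_1) and f(x_2) to determine which subinterval to keep.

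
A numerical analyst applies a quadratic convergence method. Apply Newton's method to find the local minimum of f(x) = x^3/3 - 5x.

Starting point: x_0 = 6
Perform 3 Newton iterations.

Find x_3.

f(x) = x^3/3 - 5x
f'(x) = x^2 - 5, f''(x) = 2x
Newton update: x_{n+1} = x_n - (x_n^2 - 5)/(2*x_n)
Step 1: x_0 = 6, f'=31, f''=12, x_1 = 41/12
Step 2: x_1 = 41/12, f'=961/144, f''=41/6, x_2 = 2401/984
Step 3: x_2 = 2401/984, f'=923521/968256, f''=2401/492, x_3 = 10606081/4725168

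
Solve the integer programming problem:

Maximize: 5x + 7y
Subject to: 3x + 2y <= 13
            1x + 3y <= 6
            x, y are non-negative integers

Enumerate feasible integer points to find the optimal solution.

Constraint 1: 3x + 2y <= 13
Constraint 2: 1x + 3y <= 6
Feasible x range (need y >= 0): 0 <= x <= min(13/3, 6/1) => x in {0, ..., 4}.
Enumerate feasible integer points row by row (the coefficient of y is 7 > 0, so for each x the largest feasible y gives the best value):
  x = 0: y <= min((13 - 3*0)/2, (6 - 1*0)/3) => y in {0, ..., 2}; best 5*0 + 7*2 = 14
  x = 1: y <= min((13 - 3*1)/2, (6 - 1*1)/3) => y in {0, ..., 1}; best 5*1 + 7*1 = 12
  x = 2: y <= min((13 - 3*2)/2, (6 - 1*2)/3) => y in {0, ..., 1}; best 5*2 + 7*1 = 17
  x = 3: y <= min((13 - 3*3)/2, (6 - 1*3)/3) => y in {0, ..., 1}; best 5*3 + 7*1 = 22
  x = 4: y <= min((13 - 3*4)/2, (6 - 1*4)/3) => y in {0}; best 5*4 + 7*0 = 20
The maximum 5x + 7y = 22 is achieved at x = 3, y = 1.
Check: 3*3 + 2*1 = 11 <= 13 and 1*3 + 3*1 = 6 <= 6.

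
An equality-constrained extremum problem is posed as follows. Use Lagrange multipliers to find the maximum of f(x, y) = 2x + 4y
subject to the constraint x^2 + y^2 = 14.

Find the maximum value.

Set up Lagrange conditions: grad f = lambda * grad g
  2 = 2*lambda*x
  4 = 2*lambda*y
From these: x/y = 2/4, so x = 2t, y = 4t for some t.
Substitute into constraint: (2t)^2 + (4t)^2 = 14
  t^2 * 20 = 14
  t = sqrt(14/20)
Maximum = 2*x + 4*y = (2^2 + 4^2)*t = 20 * sqrt(14/20) = sqrt(280)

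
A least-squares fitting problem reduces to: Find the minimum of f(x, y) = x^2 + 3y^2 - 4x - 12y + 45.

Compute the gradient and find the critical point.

f(x,y) = x^2 + 3y^2 - 4x - 12y + 45
df/dx = 2x + (-4) = 0  =>  x = 2
df/dy = 6y + (-12) = 0  =>  y = 2
f(2, 2) = 1*(2)^2 + 3*(2)^2 + -4*(2) + -12*(2) + 45 = 29
Hessian is diagonal with entries 2, 6 > 0, so this is a minimum.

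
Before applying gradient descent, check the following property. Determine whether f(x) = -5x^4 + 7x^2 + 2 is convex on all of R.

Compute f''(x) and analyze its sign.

f(x) = -5x^4 + 7x^2 + 2
f'(x) = -20x^3 + 14x
f''(x) = -60x^2 + 14
f''(x) = -60x^2 + 14 -> -inf as |x| -> inf
Therefore, f is not globally convex on R.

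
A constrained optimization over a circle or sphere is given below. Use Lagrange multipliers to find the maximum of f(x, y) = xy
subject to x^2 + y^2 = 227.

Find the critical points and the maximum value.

Lagrange conditions: y = 2*lambda*x and x = 2*lambda*y
If x = 0 then y = 0, violating the constraint, so x, y != 0.
Dividing: y/x = x/y => x^2 = y^2 => y = x or y = -x
Constraint: 2x^2 = 227 => x^2 = 227/2 => x = +/-sqrt(227/2)
Critical points: (sqrt(227/2), sqrt(227/2)), (-sqrt(227/2), -sqrt(227/2)), (sqrt(227/2), -sqrt(227/2)), (-sqrt(227/2), sqrt(227/2))
  y = x:  xy = x^2 = 227/2  at (sqrt(227/2), sqrt(227/2)) and (-sqrt(227/2), -sqrt(227/2))
  y = -x: xy = -x^2 = -227/2 at (sqrt(227/2), -sqrt(227/2)) and (-sqrt(227/2), sqrt(227/2))
Maximum xy = 227/2 at (sqrt(227/2), sqrt(227/2)) and (-sqrt(227/2), -sqrt(227/2))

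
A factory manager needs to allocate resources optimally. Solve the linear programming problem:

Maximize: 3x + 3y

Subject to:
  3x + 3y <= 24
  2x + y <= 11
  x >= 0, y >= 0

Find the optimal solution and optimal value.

Feasible vertices: (0, 0), (0, 8), (3, 5), (11/2, 0)
Objective 3x + 3y at each:
  (0, 0): 0
  (0, 8): 24
  (3, 5): 24
  (11/2, 0): 33/2
Maximum is 24 at (0, 8).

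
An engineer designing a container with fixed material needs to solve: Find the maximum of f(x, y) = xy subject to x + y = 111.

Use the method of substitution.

Substitute y = 111 - x into f(x,y) = xy:
g(x) = x(111 - x) = 111x - x^2
g'(x) = 111 - 2x = 0  =>  x = 111/2
y = 111 - 111/2 = 111/2
Maximum value = (111/2) * (111/2) = 12321/4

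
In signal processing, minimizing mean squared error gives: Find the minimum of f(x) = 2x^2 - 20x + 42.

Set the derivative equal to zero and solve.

f(x) = 2x^2 - 20x + 42
f'(x) = 4x + (-20) = 0
x = 20/4 = 5
f(5) = -8
Since f''(x) = 4 > 0, this is a minimum.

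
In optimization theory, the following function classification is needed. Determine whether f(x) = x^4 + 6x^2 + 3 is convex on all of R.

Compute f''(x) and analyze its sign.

f(x) = x^4 + 6x^2 + 3
f'(x) = 4x^3 + 12x
f''(x) = 12x^2 + 12
f''(x) = 12x^2 + 12 >= 12 > 0 for all x
Therefore, f is convex on R.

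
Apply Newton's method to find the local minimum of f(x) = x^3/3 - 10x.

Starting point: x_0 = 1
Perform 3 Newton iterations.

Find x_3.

f(x) = x^3/3 - 10x
f'(x) = x^2 - 10, f''(x) = 2x
Newton update: x_{n+1} = x_n - (x_n^2 - 10)/(2*x_n)
Step 1: x_0 = 1, f'=-9, f''=2, x_1 = 11/2
Step 2: x_1 = 11/2, f'=81/4, f''=11, x_2 = 161/44
Step 3: x_2 = 161/44, f'=6561/1936, f''=161/22, x_3 = 45281/14168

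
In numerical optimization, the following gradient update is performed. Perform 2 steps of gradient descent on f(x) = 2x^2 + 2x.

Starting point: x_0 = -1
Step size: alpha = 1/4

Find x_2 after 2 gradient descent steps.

f(x) = 2x^2 + 2x, f'(x) = 4x + (2)
Step 1: f'(-1) = -2, x_1 = -1 - 1/4 * -2 = -1/2
Step 2: f'(-1/2) = 0, x_2 = -1/2 - 1/4 * 0 = -1/2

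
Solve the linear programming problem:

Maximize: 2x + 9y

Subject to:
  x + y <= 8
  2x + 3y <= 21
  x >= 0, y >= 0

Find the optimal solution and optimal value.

Feasible vertices: (0, 0), (0, 7), (3, 5), (8, 0)
Objective 2x + 9y at each:
  (0, 0): 0
  (0, 7): 63
  (3, 5): 51
  (8, 0): 16
Maximum is 63 at (0, 7).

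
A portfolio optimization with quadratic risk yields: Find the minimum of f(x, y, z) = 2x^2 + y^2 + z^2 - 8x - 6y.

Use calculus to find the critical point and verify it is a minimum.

f(x,y,z) = 2x^2 + y^2 + z^2 - 8x - 6y
df/dx = 4x + (-8) = 0 => x = 2
df/dy = 2y + (-6) = 0 => y = 3
df/dz = 2z + (0) = 0 => z = 0
f(2,3,0) = 2*(2)^2 + 1*(3)^2 + 1*(0)^2 + -8*(2) + -6*(3) = -17
Hessian is diagonal with entries 4, 2, 2 > 0, confirmed minimum.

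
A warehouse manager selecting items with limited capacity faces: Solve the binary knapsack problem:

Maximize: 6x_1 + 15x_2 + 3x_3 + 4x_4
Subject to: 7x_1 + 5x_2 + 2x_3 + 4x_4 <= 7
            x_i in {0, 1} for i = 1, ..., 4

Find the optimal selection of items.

Items: item 1 (v=6, w=7), item 2 (v=15, w=5), item 3 (v=3, w=2), item 4 (v=4, w=4)
Capacity: 7
Checking all 16 subsets (w = total weight, v = total value):
  {}: w = 0, v = 0
  {1}: w = 7, v = 6
  {2}: w = 5, v = 15
  {3}: w = 2, v = 3
  {4}: w = 4, v = 4
  {1, 2}: w = 12 > 7, infeasible
  {1, 3}: w = 9 > 7, infeasible
  {1, 4}: w = 11 > 7, infeasible
  {2, 3}: w = 7, v = 18
  {2, 4}: w = 9 > 7, infeasible
  {3, 4}: w = 6, v = 7
  {1, 2, 3}: w = 14 > 7, infeasible
  {1, 2, 4}: w = 16 > 7, infeasible
  {1, 3, 4}: w = 13 > 7, infeasible
  {2, 3, 4}: w = 11 > 7, infeasible
  {1, 2, 3, 4}: w = 18 > 7, infeasible
Best feasible subset: items [2, 3]
Total weight: 7 <= 7, total value: 18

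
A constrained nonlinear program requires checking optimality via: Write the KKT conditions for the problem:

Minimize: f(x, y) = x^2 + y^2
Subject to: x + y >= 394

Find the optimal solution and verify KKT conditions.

KKT conditions for min x^2 + y^2 s.t. x + y >= 394:
Stationarity: 2x = mu, 2y = mu
So x = y = mu/2.
Complementary slackness: mu*(x + y - 394) = 0
Primal feasibility: x + y >= 394; dual feasibility: mu >= 0
If mu = 0 then x = y = 0, but 0 + 0 < 394 is infeasible, so the constraint is active.
Constraint active: x + y = 2*(mu/2) = 394 => mu = 394
x = y = 197, f = 77618
Verify: stationarity 2*197 = 394 = mu; primal 197 + 197 = 394 >= 394; dual mu = 394 >= 0; complementary slackness 394*(394 - 394) = 0. All KKT conditions hold.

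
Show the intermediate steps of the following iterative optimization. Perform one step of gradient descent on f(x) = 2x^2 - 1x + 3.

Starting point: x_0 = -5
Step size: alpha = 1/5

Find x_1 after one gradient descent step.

f(x) = 2x^2 - 1x + 3
f'(x) = 4x - 1
f'(-5) = 4*-5 + (-1) = -21
x_1 = x_0 - alpha * f'(x_0) = -5 - 1/5 * -21 = -4/5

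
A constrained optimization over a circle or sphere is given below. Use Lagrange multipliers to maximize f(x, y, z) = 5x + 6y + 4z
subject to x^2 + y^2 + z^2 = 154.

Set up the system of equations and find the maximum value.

Lagrange conditions: 5 = 2*lambda*x, 6 = 2*lambda*y, 4 = 2*lambda*z
So x:5 = y:6 = z:4, i.e. x = 5t, y = 6t, z = 4t
Constraint: t^2*(5^2 + 6^2 + 4^2) = 154
  t^2 * 77 = 154  =>  t = sqrt(2)
Maximum = 5*5t + 6*6t + 4*4t = 77*sqrt(2) = sqrt(11858)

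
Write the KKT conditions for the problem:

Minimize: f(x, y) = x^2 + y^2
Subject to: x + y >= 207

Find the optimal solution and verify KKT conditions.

KKT conditions for min x^2 + y^2 s.t. x + y >= 207:
Stationarity: 2x = mu, 2y = mu
So x = y = mu/2.
Complementary slackness: mu*(x + y - 207) = 0
Primal feasibility: x + y >= 207; dual feasibility: mu >= 0
If mu = 0 then x = y = 0, but 0 + 0 < 207 is infeasible, so the constraint is active.
Constraint active: x + y = 2*(mu/2) = 207 => mu = 207
x = y = 207/2, f = 42849/2
Verify: stationarity 2*(207/2) = 207 = mu; primal 207/2 + 207/2 = 207 >= 207; dual mu = 207 >= 0; complementary slackness 207*(207 - 207) = 0. All KKT conditions hold.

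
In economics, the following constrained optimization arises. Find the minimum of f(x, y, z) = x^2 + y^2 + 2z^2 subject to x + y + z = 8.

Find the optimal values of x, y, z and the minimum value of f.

Using Lagrange multipliers on f = x^2 + y^2 + 2z^2 with constraint x + y + z = 8:
Conditions: 2*1*x = lambda, 2*1*y = lambda, 2*2*z = lambda
So x = lambda/2, y = lambda/2, z = lambda/4
Substituting into constraint: lambda * (5/4) = 8
lambda = 32/5
x = 16/5, y = 16/5, z = 8/5
Minimum value = 128/5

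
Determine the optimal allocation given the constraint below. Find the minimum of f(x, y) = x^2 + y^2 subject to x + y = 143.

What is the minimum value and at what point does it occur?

Substitute y = 143 - x into f(x,y) = x^2 + y^2:
g(x) = x^2 + (143 - x)^2 = 2x^2 - 286x + 20449
g'(x) = 4x - 286 = 0  =>  x = 143/2
y = 143 - 143/2 = 143/2
Minimum value = (143/2)^2 + (143/2)^2 = 20449/2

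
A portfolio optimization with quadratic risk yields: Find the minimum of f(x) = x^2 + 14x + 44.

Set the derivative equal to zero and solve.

f(x) = x^2 + 14x + 44
f'(x) = 2x + (14) = 0
x = -14/2 = -7
f(-7) = -5
Since f''(x) = 2 > 0, this is a minimum.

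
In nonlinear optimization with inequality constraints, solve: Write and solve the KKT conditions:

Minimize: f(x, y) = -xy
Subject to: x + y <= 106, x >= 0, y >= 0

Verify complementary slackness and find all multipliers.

Problem: min -xy s.t. x + y <= 106 (multiplier lambda), x >= 0 (mu_x), y >= 0 (mu_y)
KKT stationarity: -y + lambda - mu_x = 0, -x + lambda - mu_y = 0, with lambda, mu_x, mu_y >= 0
Complementary slackness: lambda*(x + y - 106) = 0, mu_x*x = 0, mu_y*y = 0
If lambda = 0: y = -mu_x <= 0 and x = -mu_y <= 0 force x = y = 0 with f = 0; but x = y = 53 is feasible with f = -2809 < 0, so this is not the minimum. Hence lambda > 0 and x + y = 106.
Try x > 0, y > 0 (so mu_x = mu_y = 0): y = lambda, x = lambda => x = y = lambda
x + y = 106 => 2*lambda = 106 => lambda = 53
x* = y* = 53 > 0, consistent with mu_x = mu_y = 0.
(Any feasible point with x = 0 or y = 0 has f = 0 > -2809, so the minimum is not on those boundaries.)
min(-xy) = -2809 (i.e. max xy = 2809)
Multipliers: lambda = 53, mu_x = 0, mu_y = 0
Complementary slackness: lambda*(x + y - 106) = 53*(53 + 53 - 106) = 0, mu_x*x = 0*53 = 0, mu_y*y = 0*53 = 0. Satisfied.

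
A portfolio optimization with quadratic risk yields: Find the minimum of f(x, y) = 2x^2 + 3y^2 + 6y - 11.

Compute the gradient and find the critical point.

f(x,y) = 2x^2 + 3y^2 + 6y - 11
df/dx = 4x + (0) = 0  =>  x = 0
df/dy = 6y + (6) = 0  =>  y = -1
f(0, -1) = 2*(0)^2 + 3*(-1)^2 + 6*(-1) + -11 = -14
Hessian is diagonal with entries 4, 6 > 0, so this is a minimum.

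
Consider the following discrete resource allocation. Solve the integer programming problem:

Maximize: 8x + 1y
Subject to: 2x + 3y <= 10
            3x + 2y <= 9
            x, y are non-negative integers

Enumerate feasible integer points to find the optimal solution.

Constraint 1: 2x + 3y <= 10
Constraint 2: 3x + 2y <= 9
Feasible x range (need y >= 0): 0 <= x <= min(10/2, 9/3) => x in {0, ..., 3}.
Enumerate feasible integer points row by row (the coefficient of y is 1 > 0, so for each x the largest feasible y gives the best value):
  x = 0: y <= min((10 - 2*0)/3, (9 - 3*0)/2) => y in {0, ..., 3}; best 8*0 + 1*3 = 3
  x = 1: y <= min((10 - 2*1)/3, (9 - 3*1)/2) => y in {0, ..., 2}; best 8*1 + 1*2 = 10
  x = 2: y <= min((10 - 2*2)/3, (9 - 3*2)/2) => y in {0, ..., 1}; best 8*2 + 1*1 = 17
  x = 3: y <= min((10 - 2*3)/3, (9 - 3*3)/2) => y in {0}; best 8*3 + 1*0 = 24
The maximum 8x + 1y = 24 is achieved at x = 3, y = 0.
Check: 2*3 + 3*0 = 6 <= 10 and 3*3 + 2*0 = 9 <= 9.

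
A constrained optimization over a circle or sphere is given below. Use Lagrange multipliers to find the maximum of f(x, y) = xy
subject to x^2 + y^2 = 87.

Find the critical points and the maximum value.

Lagrange conditions: y = 2*lambda*x and x = 2*lambda*y
If x = 0 then y = 0, violating the constraint, so x, y != 0.
Dividing: y/x = x/y => x^2 = y^2 => y = x or y = -x
Constraint: 2x^2 = 87 => x^2 = 87/2 => x = +/-sqrt(87/2)
Critical points: (sqrt(87/2), sqrt(87/2)), (-sqrt(87/2), -sqrt(87/2)), (sqrt(87/2), -sqrt(87/2)), (-sqrt(87/2), sqrt(87/2))
  y = x:  xy = x^2 = 87/2  at (sqrt(87/2), sqrt(87/2)) and (-sqrt(87/2), -sqrt(87/2))
  y = -x: xy = -x^2 = -87/2 at (sqrt(87/2), -sqrt(87/2)) and (-sqrt(87/2), sqrt(87/2))
Maximum xy = 87/2 at (sqrt(87/2), sqrt(87/2)) and (-sqrt(87/2), -sqrt(87/2))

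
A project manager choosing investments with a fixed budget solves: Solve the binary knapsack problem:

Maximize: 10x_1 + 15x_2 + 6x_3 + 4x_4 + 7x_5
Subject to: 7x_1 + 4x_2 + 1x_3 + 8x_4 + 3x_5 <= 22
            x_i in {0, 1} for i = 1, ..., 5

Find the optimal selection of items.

Items: item 1 (v=10, w=7), item 2 (v=15, w=4), item 3 (v=6, w=1), item 4 (v=4, w=8), item 5 (v=7, w=3)
Capacity: 22
Checking all 32 subsets (w = total weight, v = total value):
  {}: w = 0, v = 0
  {1}: w = 7, v = 10
  {2}: w = 4, v = 15
  {3}: w = 1, v = 6
  {4}: w = 8, v = 4
  {5}: w = 3, v = 7
  {1, 2}: w = 11, v = 25
  {1, 3}: w = 8, v = 16
  {1, 4}: w = 15, v = 14
  {1, 5}: w = 10, v = 17
  {2, 3}: w = 5, v = 21
  {2, 4}: w = 12, v = 19
  {2, 5}: w = 7, v = 22
  {3, 4}: w = 9, v = 10
  {3, 5}: w = 4, v = 13
  {4, 5}: w = 11, v = 11
  {1, 2, 3}: w = 12, v = 31
  {1, 2, 4}: w = 19, v = 29
  {1, 2, 5}: w = 14, v = 32
  {1, 3, 4}: w = 16, v = 20
  {1, 3, 5}: w = 11, v = 23
  {1, 4, 5}: w = 18, v = 21
  {2, 3, 4}: w = 13, v = 25
  {2, 3, 5}: w = 8, v = 28
  {2, 4, 5}: w = 15, v = 26
  {3, 4, 5}: w = 12, v = 17
  {1, 2, 3, 4}: w = 20, v = 35
  {1, 2, 3, 5}: w = 15, v = 38
  {1, 2, 4, 5}: w = 22, v = 36
  {1, 3, 4, 5}: w = 19, v = 27
  {2, 3, 4, 5}: w = 16, v = 32
  {1, 2, 3, 4, 5}: w = 23 > 22, infeasible
Best feasible subset: items [1, 2, 3, 5]
Total weight: 15 <= 22, total value: 38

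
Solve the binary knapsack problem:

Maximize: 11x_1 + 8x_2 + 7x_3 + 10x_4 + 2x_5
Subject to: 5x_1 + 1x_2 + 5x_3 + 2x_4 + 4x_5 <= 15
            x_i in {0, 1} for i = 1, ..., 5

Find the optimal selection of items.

Items: item 1 (v=11, w=5), item 2 (v=8, w=1), item 3 (v=7, w=5), item 4 (v=10, w=2), item 5 (v=2, w=4)
Capacity: 15
Checking all 32 subsets (w = total weight, v = total value):
  {}: w = 0, v = 0
  {1}: w = 5, v = 11
  {2}: w = 1, v = 8
  {3}: w = 5, v = 7
  {4}: w = 2, v = 10
  {5}: w = 4, v = 2
  {1, 2}: w = 6, v = 19
  {1, 3}: w = 10, v = 18
  {1, 4}: w = 7, v = 21
  {1, 5}: w = 9, v = 13
  {2, 3}: w = 6, v = 15
  {2, 4}: w = 3, v = 18
  {2, 5}: w = 5, v = 10
  {3, 4}: w = 7, v = 17
  {3, 5}: w = 9, v = 9
  {4, 5}: w = 6, v = 12
  {1, 2, 3}: w = 11, v = 26
  {1, 2, 4}: w = 8, v = 29
  {1, 2, 5}: w = 10, v = 21
  {1, 3, 4}: w = 12, v = 28
  {1, 3, 5}: w = 14, v = 20
  {1, 4, 5}: w = 11, v = 23
  {2, 3, 4}: w = 8, v = 25
  {2, 3, 5}: w = 10, v = 17
  {2, 4, 5}: w = 7, v = 20
  {3, 4, 5}: w = 11, v = 19
  {1, 2, 3, 4}: w = 13, v = 36
  {1, 2, 3, 5}: w = 15, v = 28
  {1, 2, 4, 5}: w = 12, v = 31
  {1, 3, 4, 5}: w = 16 > 15, infeasible
  {2, 3, 4, 5}: w = 12, v = 27
  {1, 2, 3, 4, 5}: w = 17 > 15, infeasible
Best feasible subset: items [1, 2, 3, 4]
Total weight: 13 <= 15, total value: 36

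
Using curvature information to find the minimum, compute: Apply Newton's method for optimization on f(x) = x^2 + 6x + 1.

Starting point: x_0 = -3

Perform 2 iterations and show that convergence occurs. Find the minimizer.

f(x) = x^2 + 6x + 1, f'(x) = 2x + (6), f''(x) = 2
Step 1: f'(-3) = 0, x_1 = -3 - 0/2 = -3
Step 2: f'(-3) = 0, x_2 = -3 (converged)
Newton's method converges in 1 step for quadratics.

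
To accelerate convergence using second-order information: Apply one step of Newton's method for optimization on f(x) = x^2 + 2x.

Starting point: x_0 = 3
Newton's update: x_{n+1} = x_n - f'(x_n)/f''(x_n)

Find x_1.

f(x) = x^2 + 2x
f'(x) = 2x + (2), f''(x) = 2
Newton step: x_1 = x_0 - f'(x_0)/f''(x_0)
f'(3) = 8
x_1 = 3 - 8/2 = -1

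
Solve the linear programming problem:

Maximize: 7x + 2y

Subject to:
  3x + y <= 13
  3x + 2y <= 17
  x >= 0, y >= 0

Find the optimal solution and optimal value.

Feasible vertices: (0, 0), (0, 17/2), (3, 4), (13/3, 0)
Objective 7x + 2y at each:
  (0, 0): 0
  (0, 17/2): 17
  (3, 4): 29
  (13/3, 0): 91/3
Maximum is 91/3 at (13/3, 0).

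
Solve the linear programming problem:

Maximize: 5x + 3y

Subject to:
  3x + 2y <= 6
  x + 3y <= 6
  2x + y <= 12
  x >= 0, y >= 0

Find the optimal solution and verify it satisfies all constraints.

Feasible vertices: (0, 0), (0, 2), (6/7, 12/7), (2, 0)
Objective 5x + 3y at each vertex:
  (0, 0): 0
  (0, 2): 6
  (6/7, 12/7): 66/7
  (2, 0): 10
Maximum is 10 at (2, 0).
Verify constraints at (x, y) = (2, 0):
  3*2 + 2*0 = 6 <= 6 (active)
  1*2 + 3*0 = 2 <= 6
  2*2 + 1*0 = 4 <= 12
  x = 2 >= 0, y = 0 >= 0. All constraints satisfied.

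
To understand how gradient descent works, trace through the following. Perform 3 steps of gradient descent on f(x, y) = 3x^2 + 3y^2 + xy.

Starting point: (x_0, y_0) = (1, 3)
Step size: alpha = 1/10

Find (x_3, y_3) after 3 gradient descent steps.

f(x,y) = 3x^2 + 3y^2 + xy
grad_x = 6x + 1y, grad_y = 6y + 1x
Step 1: grad = (9, 19), (1/10, 11/10)
Step 2: grad = (17/10, 67/10), (-7/100, 43/100)
Step 3: grad = (1/100, 251/100), (-71/1000, 179/1000)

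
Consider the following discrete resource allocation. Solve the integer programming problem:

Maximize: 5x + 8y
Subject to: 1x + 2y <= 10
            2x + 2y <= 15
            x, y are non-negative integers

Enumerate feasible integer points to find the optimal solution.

Constraint 1: 1x + 2y <= 10
Constraint 2: 2x + 2y <= 15
Feasible x range (need y >= 0): 0 <= x <= min(10/1, 15/2) => x in {0, ..., 7}.
Enumerate feasible integer points row by row (the coefficient of y is 8 > 0, so for each x the largest feasible y gives the best value):
  x = 0: y <= min((10 - 1*0)/2, (15 - 2*0)/2) => y in {0, ..., 5}; best 5*0 + 8*5 = 40
  x = 1: y <= min((10 - 1*1)/2, (15 - 2*1)/2) => y in {0, ..., 4}; best 5*1 + 8*4 = 37
  x = 2: y <= min((10 - 1*2)/2, (15 - 2*2)/2) => y in {0, ..., 4}; best 5*2 + 8*4 = 42
  x = 3: y <= min((10 - 1*3)/2, (15 - 2*3)/2) => y in {0, ..., 3}; best 5*3 + 8*3 = 39
  x = 4: y <= min((10 - 1*4)/2, (15 - 2*4)/2) => y in {0, ..., 3}; best 5*4 + 8*3 = 44
  x = 5: y <= min((10 - 1*5)/2, (15 - 2*5)/2) => y in {0, ..., 2}; best 5*5 + 8*2 = 41
  x = 6: y <= min((10 - 1*6)/2, (15 - 2*6)/2) => y in {0, ..., 1}; best 5*6 + 8*1 = 38
  x = 7: y <= min((10 - 1*7)/2, (15 - 2*7)/2) => y in {0}; best 5*7 + 8*0 = 35
The maximum 5x + 8y = 44 is achieved at x = 4, y = 3.
Check: 1*4 + 2*3 = 10 <= 10 and 2*4 + 2*3 = 14 <= 15.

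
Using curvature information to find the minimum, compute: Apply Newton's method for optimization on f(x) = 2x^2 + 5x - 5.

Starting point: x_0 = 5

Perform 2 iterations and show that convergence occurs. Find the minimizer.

f(x) = 2x^2 + 5x - 5, f'(x) = 4x + (5), f''(x) = 4
Step 1: f'(5) = 25, x_1 = 5 - 25/4 = -5/4
Step 2: f'(-5/4) = 0, x_2 = -5/4 (converged)
Newton's method converges in 1 step for quadratics.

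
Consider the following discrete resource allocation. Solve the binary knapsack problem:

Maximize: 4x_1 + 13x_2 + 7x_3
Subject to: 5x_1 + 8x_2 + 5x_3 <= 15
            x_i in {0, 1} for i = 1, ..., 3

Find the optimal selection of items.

Items: item 1 (v=4, w=5), item 2 (v=13, w=8), item 3 (v=7, w=5)
Capacity: 15
Checking all 8 subsets (w = total weight, v = total value):
  {}: w = 0, v = 0
  {1}: w = 5, v = 4
  {2}: w = 8, v = 13
  {3}: w = 5, v = 7
  {1, 2}: w = 13, v = 17
  {1, 3}: w = 10, v = 11
  {2, 3}: w = 13, v = 20
  {1, 2, 3}: w = 18 > 15, infeasible
Best feasible subset: items [2, 3]
Total weight: 13 <= 15, total value: 20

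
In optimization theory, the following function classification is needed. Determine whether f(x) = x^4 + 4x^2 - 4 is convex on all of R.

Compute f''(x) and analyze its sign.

f(x) = x^4 + 4x^2 - 4
f'(x) = 4x^3 + 8x
f''(x) = 12x^2 + 8
f''(x) = 12x^2 + 8 >= 8 > 0 for all x
Therefore, f is convex on R.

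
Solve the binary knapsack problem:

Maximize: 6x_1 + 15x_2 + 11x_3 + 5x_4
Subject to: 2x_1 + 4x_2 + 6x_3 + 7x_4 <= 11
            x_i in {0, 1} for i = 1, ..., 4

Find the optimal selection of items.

Items: item 1 (v=6, w=2), item 2 (v=15, w=4), item 3 (v=11, w=6), item 4 (v=5, w=7)
Capacity: 11
Checking all 16 subsets (w = total weight, v = total value):
  {}: w = 0, v = 0
  {1}: w = 2, v = 6
  {2}: w = 4, v = 15
  {3}: w = 6, v = 11
  {4}: w = 7, v = 5
  {1, 2}: w = 6, v = 21
  {1, 3}: w = 8, v = 17
  {1, 4}: w = 9, v = 11
  {2, 3}: w = 10, v = 26
  {2, 4}: w = 11, v = 20
  {3, 4}: w = 13 > 11, infeasible
  {1, 2, 3}: w = 12 > 11, infeasible
  {1, 2, 4}: w = 13 > 11, infeasible
  {1, 3, 4}: w = 15 > 11, infeasible
  {2, 3, 4}: w = 17 > 11, infeasible
  {1, 2, 3, 4}: w = 19 > 11, infeasible
Best feasible subset: items [2, 3]
Total weight: 10 <= 11, total value: 26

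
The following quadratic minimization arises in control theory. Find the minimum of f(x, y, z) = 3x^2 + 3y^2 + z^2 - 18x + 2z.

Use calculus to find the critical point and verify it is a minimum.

f(x,y,z) = 3x^2 + 3y^2 + z^2 - 18x + 2z
df/dx = 6x + (-18) = 0 => x = 3
df/dy = 6y + (0) = 0 => y = 0
df/dz = 2z + (2) = 0 => z = -1
f(3,0,-1) = 3*(3)^2 + 3*(0)^2 + 1*(-1)^2 + -18*(3) + 2*(-1) = -28
Hessian is diagonal with entries 6, 6, 2 > 0, confirmed minimum.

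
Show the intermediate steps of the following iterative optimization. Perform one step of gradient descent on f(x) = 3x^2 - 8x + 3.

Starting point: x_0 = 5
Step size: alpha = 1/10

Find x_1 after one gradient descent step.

f(x) = 3x^2 - 8x + 3
f'(x) = 6x - 8
f'(5) = 6*5 + (-8) = 22
x_1 = x_0 - alpha * f'(x_0) = 5 - 1/10 * 22 = 14/5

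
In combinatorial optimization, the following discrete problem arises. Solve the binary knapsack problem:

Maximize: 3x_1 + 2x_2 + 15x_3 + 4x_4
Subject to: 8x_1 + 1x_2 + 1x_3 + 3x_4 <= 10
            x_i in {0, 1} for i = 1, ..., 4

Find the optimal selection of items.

Items: item 1 (v=3, w=8), item 2 (v=2, w=1), item 3 (v=15, w=1), item 4 (v=4, w=3)
Capacity: 10
Checking all 16 subsets (w = total weight, v = total value):
  {}: w = 0, v = 0
  {1}: w = 8, v = 3
  {2}: w = 1, v = 2
  {3}: w = 1, v = 15
  {4}: w = 3, v = 4
  {1, 2}: w = 9, v = 5
  {1, 3}: w = 9, v = 18
  {1, 4}: w = 11 > 10, infeasible
  {2, 3}: w = 2, v = 17
  {2, 4}: w = 4, v = 6
  {3, 4}: w = 4, v = 19
  {1, 2, 3}: w = 10, v = 20
  {1, 2, 4}: w = 12 > 10, infeasible
  {1, 3, 4}: w = 12 > 10, infeasible
  {2, 3, 4}: w = 5, v = 21
  {1, 2, 3, 4}: w = 13 > 10, infeasible
Best feasible subset: items [2, 3, 4]
Total weight: 5 <= 10, total value: 21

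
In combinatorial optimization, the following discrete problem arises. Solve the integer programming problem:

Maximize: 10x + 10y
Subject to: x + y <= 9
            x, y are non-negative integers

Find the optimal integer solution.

Objective: 10x + 10y, constraint: x + y <= 9
Coefficient of x is 10 >= coefficient of y is 10, so allocate the entire budget to x.
Optimal: x = 9, y = 0, value = 90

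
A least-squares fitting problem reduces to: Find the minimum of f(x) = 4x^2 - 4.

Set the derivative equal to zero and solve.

f(x) = 4x^2 - 4
f'(x) = 8x + (0) = 0
x = 0/8 = 0
f(0) = -4
Since f''(x) = 8 > 0, this is a minimum.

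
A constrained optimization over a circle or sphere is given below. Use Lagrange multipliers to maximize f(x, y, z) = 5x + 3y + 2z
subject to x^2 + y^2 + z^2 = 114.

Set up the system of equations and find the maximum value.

Lagrange conditions: 5 = 2*lambda*x, 3 = 2*lambda*y, 2 = 2*lambda*z
So x:5 = y:3 = z:2, i.e. x = 5t, y = 3t, z = 2t
Constraint: t^2*(5^2 + 3^2 + 2^2) = 114
  t^2 * 38 = 114  =>  t = sqrt(3)
Maximum = 5*5t + 3*3t + 2*2t = 38*sqrt(3) = sqrt(4332)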